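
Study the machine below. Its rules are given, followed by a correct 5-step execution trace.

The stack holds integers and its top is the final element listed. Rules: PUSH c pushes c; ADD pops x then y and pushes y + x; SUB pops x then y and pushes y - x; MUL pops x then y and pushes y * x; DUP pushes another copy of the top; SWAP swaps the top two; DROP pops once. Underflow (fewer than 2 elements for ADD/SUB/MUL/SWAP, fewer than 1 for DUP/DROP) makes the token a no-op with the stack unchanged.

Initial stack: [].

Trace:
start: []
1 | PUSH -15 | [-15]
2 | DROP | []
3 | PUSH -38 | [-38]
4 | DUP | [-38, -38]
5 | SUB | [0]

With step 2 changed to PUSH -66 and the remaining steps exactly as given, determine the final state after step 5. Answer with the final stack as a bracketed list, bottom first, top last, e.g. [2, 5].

[-15, -66, 0]

(re-executing from step 2 with the substitution; state before step 2: [-15])
2 | PUSH -66 | [-15, -66]
3 | PUSH -38 | [-15, -66, -38]
4 | DUP | [-15, -66, -38, -38]
5 | SUB | [-15, -66, 0]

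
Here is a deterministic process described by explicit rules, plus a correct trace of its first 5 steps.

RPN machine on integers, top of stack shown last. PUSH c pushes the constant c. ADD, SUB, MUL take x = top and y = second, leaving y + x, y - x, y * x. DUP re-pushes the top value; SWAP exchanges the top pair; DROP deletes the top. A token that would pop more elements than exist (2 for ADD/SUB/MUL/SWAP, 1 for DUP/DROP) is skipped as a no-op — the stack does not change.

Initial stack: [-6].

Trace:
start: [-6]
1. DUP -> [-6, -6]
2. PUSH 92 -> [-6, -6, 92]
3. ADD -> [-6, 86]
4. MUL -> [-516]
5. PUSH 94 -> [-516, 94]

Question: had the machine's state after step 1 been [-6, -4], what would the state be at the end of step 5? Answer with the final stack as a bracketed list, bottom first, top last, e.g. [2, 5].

state after step 1 := [-6, -4]
2. PUSH 92 -> [-6, -4, 92]
3. ADD -> [-6, 88]
4. MUL -> [-528]
5. PUSH 94 -> [-528, 94]

[-528, 94]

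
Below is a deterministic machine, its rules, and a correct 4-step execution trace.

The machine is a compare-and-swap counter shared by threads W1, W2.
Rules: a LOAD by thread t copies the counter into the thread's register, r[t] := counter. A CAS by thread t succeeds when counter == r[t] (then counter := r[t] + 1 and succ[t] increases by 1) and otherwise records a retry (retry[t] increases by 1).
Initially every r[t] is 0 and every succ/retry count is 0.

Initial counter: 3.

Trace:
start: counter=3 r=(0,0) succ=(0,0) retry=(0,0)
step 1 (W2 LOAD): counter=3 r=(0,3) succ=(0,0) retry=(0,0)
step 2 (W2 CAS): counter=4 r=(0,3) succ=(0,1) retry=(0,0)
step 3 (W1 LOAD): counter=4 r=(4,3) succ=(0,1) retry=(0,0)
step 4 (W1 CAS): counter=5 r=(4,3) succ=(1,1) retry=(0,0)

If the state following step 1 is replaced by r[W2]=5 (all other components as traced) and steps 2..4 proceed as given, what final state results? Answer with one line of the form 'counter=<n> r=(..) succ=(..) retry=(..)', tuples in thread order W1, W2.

state after step 1 := counter=3 r=(0,5) succ=(0,0) retry=(0,0)
step 2 (W2 CAS): counter=3 r=(0,5) succ=(0,0) retry=(0,1)
step 3 (W1 LOAD): counter=3 r=(3,5) succ=(0,0) retry=(0,1)
step 4 (W1 CAS): counter=4 r=(3,5) succ=(1,0) retry=(0,1)

counter=4 r=(3,5) succ=(1,0) retry=(0,1)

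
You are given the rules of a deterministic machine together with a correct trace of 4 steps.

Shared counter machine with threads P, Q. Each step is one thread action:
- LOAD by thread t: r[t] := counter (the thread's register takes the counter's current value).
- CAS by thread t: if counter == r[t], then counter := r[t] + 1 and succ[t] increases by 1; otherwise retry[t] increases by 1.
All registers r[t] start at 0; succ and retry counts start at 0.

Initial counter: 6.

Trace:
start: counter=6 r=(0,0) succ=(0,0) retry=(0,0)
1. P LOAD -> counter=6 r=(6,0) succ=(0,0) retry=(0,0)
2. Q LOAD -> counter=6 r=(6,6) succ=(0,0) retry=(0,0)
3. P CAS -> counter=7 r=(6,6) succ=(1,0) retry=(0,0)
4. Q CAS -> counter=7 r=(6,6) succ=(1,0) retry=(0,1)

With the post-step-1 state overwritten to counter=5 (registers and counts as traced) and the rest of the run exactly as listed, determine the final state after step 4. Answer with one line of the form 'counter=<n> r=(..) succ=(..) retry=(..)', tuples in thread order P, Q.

state after step 1 := counter=5 r=(6,0) succ=(0,0) retry=(0,0)
2. Q LOAD -> counter=5 r=(6,5) succ=(0,0) retry=(0,0)
3. P CAS -> counter=5 r=(6,5) succ=(0,0) retry=(1,0)
4. Q CAS -> counter=6 r=(6,5) succ=(0,1) retry=(1,0)

counter=6 r=(6,5) succ=(0,1) retry=(1,0)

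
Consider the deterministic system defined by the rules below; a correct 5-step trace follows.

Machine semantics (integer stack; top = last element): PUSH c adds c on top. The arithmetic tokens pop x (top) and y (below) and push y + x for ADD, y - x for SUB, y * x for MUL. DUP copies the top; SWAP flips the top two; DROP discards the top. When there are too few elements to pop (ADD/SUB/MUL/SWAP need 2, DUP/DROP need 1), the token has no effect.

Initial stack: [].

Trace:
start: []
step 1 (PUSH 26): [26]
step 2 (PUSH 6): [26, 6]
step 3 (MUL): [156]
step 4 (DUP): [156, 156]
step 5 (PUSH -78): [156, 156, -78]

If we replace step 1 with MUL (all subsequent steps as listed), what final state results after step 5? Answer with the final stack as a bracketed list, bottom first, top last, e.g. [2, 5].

(re-executing from step 1 with the substitution; state before step 1: [])
step 1 (MUL): []
step 2 (PUSH 6): [6]
step 3 (MUL): [6]
step 4 (DUP): [6, 6]
step 5 (PUSH -78): [6, 6, -78]

[6, 6, -78]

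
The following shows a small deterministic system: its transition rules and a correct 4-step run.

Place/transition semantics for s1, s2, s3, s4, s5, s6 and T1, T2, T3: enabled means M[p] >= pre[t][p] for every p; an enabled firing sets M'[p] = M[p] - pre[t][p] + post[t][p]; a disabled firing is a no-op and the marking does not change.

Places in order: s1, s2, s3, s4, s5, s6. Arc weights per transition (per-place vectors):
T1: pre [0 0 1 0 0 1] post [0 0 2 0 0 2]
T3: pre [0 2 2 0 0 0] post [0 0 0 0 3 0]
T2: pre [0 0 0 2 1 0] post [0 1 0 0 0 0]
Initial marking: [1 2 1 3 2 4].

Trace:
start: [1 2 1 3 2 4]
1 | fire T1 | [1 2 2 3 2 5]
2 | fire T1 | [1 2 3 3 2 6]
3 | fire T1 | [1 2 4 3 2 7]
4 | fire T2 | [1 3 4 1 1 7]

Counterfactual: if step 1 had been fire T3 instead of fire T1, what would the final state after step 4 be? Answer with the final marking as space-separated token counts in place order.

1 3 3 1 1 6

(re-executing from step 1 with the substitution; state before step 1: [1 2 1 3 2 4])
1 | fire T3 | [1 2 1 3 2 4]
2 | fire T1 | [1 2 2 3 2 5]
3 | fire T1 | [1 2 3 3 2 6]
4 | fire T2 | [1 3 3 1 1 6]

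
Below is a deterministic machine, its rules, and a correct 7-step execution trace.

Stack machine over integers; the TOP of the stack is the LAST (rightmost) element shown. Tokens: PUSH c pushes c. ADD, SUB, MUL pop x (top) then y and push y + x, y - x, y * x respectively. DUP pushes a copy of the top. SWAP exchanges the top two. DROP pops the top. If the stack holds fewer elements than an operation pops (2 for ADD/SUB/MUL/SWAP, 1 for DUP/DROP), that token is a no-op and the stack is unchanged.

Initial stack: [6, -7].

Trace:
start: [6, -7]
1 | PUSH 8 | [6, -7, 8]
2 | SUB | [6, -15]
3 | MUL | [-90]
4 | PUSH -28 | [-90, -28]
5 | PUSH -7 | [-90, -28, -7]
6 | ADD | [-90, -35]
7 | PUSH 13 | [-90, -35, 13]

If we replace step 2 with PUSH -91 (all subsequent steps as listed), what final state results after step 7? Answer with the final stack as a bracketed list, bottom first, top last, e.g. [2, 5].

[6, -7, -728, -35, 13]

(re-executing from step 2 with the substitution; state before step 2: [6, -7, 8])
2 | PUSH -91 | [6, -7, 8, -91]
3 | MUL | [6, -7, -728]
4 | PUSH -28 | [6, -7, -728, -28]
5 | PUSH -7 | [6, -7, -728, -28, -7]
6 | ADD | [6, -7, -728, -35]
7 | PUSH 13 | [6, -7, -728, -35, 13]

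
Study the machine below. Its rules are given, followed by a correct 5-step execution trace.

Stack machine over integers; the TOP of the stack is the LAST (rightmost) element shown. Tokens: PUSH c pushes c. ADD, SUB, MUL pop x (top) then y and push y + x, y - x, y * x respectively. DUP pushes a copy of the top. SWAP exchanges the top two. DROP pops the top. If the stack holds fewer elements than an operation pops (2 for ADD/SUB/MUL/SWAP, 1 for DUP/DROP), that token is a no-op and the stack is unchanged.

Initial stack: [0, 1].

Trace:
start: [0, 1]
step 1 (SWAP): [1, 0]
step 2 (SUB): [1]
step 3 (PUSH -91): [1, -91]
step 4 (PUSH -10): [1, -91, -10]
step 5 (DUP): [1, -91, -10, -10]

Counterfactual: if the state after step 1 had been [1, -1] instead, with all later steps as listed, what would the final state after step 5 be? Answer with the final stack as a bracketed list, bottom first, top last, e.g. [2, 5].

state after step 1 := [1, -1]
step 2 (SUB): [2]
step 3 (PUSH -91): [2, -91]
step 4 (PUSH -10): [2, -91, -10]
step 5 (DUP): [2, -91, -10, -10]

[2, -91, -10, -10]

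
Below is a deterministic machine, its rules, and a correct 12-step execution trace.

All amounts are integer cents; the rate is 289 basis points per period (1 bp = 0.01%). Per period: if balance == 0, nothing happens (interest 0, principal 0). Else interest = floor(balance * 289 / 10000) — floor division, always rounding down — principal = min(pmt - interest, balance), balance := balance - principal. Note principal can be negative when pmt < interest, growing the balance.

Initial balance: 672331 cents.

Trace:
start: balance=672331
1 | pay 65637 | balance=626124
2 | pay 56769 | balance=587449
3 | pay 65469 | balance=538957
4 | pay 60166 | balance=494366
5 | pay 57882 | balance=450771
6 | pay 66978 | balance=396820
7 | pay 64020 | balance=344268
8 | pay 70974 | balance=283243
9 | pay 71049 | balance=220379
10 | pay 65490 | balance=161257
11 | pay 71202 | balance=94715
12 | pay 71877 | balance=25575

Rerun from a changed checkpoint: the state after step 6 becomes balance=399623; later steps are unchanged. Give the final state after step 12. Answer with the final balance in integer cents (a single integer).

state after step 6 := balance=399623
7 | pay 64020 | balance=347152
8 | pay 70974 | balance=286210
9 | pay 71049 | balance=223432
10 | pay 65490 | balance=164399
11 | pay 71202 | balance=97948
12 | pay 71877 | balance=28901

28901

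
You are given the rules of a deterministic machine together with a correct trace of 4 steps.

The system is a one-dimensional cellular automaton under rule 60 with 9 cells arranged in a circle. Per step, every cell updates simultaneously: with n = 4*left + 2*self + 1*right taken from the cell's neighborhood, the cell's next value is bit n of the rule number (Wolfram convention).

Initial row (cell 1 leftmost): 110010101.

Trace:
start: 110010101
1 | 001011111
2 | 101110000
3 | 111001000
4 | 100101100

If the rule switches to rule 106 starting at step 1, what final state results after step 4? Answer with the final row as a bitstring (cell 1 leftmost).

(re-executing steps 1..4 under rule 106; state before step 1: 110010101)
1 | 010101011
2 | 101010111
3 | 110101100
4 | 111011101

111011101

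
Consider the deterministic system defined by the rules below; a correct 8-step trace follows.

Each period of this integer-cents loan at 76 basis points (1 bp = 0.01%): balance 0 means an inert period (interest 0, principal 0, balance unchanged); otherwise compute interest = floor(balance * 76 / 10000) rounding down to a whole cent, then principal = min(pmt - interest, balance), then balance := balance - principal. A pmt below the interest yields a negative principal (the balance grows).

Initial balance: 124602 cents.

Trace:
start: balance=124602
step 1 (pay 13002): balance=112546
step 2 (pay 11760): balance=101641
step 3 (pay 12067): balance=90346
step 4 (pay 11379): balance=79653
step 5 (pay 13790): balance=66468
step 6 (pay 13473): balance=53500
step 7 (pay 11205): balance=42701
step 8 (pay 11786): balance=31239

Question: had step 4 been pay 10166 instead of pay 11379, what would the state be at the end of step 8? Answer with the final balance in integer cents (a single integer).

(re-executing from step 4 with the substitution; state before step 4: balance=90346)
step 4 (pay 10166): balance=80866
step 5 (pay 13790): balance=67690
step 6 (pay 13473): balance=54731
step 7 (pay 11205): balance=43941
step 8 (pay 11786): balance=32488

32488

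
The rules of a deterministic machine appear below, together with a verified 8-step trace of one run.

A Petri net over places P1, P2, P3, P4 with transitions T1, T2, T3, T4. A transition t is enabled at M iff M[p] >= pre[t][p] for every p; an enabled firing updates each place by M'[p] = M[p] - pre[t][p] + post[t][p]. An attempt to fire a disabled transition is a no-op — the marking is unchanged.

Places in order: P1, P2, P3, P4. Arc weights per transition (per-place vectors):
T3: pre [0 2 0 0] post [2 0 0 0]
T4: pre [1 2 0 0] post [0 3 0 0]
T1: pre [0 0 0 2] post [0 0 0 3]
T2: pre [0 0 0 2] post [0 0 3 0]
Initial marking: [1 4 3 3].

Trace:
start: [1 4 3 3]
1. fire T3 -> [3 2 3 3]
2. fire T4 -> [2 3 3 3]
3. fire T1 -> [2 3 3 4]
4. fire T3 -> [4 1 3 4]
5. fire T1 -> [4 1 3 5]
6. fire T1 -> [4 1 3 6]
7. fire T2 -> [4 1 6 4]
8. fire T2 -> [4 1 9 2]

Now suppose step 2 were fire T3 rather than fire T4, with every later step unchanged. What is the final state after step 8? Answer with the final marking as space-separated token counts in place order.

5 0 9 2

(re-executing from step 2 with the substitution; state before step 2: [3 2 3 3])
2. fire T3 -> [5 0 3 3]
3. fire T1 -> [5 0 3 4]
4. fire T3 -> [5 0 3 4]
5. fire T1 -> [5 0 3 5]
6. fire T1 -> [5 0 3 6]
7. fire T2 -> [5 0 6 4]
8. fire T2 -> [5 0 9 2]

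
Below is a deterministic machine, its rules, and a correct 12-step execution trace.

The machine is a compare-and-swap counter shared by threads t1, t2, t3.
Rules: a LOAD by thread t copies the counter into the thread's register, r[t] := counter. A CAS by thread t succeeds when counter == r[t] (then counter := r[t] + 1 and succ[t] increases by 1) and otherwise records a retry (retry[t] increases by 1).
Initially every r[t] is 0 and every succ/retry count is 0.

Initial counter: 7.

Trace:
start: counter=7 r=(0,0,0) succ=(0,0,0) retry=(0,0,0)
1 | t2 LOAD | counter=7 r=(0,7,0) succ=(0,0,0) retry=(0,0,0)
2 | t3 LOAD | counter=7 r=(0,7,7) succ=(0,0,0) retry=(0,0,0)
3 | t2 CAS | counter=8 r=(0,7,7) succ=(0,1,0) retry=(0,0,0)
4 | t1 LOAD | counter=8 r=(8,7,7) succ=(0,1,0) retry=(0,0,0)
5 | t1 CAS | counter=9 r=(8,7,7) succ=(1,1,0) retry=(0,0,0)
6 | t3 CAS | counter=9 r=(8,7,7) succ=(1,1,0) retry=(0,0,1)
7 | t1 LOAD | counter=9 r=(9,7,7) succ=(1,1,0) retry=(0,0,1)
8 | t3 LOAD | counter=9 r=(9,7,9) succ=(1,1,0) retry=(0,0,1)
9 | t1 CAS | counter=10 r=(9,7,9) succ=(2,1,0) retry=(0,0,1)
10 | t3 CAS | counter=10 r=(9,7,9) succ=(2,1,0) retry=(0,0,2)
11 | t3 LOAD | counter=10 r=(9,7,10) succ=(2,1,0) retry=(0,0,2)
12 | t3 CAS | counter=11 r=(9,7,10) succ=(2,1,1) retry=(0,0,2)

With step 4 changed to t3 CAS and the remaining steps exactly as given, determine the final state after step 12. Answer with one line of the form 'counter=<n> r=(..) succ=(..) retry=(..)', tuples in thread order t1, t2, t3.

(re-executing from step 4 with the substitution; state before step 4: counter=8 r=(0,7,7) succ=(0,1,0) retry=(0,0,0))
4 | t3 CAS | counter=8 r=(0,7,7) succ=(0,1,0) retry=(0,0,1)
5 | t1 CAS | counter=8 r=(0,7,7) succ=(0,1,0) retry=(1,0,1)
6 | t3 CAS | counter=8 r=(0,7,7) succ=(0,1,0) retry=(1,0,2)
7 | t1 LOAD | counter=8 r=(8,7,7) succ=(0,1,0) retry=(1,0,2)
8 | t3 LOAD | counter=8 r=(8,7,8) succ=(0,1,0) retry=(1,0,2)
9 | t1 CAS | counter=9 r=(8,7,8) succ=(1,1,0) retry=(1,0,2)
10 | t3 CAS | counter=9 r=(8,7,8) succ=(1,1,0) retry=(1,0,3)
11 | t3 LOAD | counter=9 r=(8,7,9) succ=(1,1,0) retry=(1,0,3)
12 | t3 CAS | counter=10 r=(8,7,9) succ=(1,1,1) retry=(1,0,3)

counter=10 r=(8,7,9) succ=(1,1,1) retry=(1,0,3)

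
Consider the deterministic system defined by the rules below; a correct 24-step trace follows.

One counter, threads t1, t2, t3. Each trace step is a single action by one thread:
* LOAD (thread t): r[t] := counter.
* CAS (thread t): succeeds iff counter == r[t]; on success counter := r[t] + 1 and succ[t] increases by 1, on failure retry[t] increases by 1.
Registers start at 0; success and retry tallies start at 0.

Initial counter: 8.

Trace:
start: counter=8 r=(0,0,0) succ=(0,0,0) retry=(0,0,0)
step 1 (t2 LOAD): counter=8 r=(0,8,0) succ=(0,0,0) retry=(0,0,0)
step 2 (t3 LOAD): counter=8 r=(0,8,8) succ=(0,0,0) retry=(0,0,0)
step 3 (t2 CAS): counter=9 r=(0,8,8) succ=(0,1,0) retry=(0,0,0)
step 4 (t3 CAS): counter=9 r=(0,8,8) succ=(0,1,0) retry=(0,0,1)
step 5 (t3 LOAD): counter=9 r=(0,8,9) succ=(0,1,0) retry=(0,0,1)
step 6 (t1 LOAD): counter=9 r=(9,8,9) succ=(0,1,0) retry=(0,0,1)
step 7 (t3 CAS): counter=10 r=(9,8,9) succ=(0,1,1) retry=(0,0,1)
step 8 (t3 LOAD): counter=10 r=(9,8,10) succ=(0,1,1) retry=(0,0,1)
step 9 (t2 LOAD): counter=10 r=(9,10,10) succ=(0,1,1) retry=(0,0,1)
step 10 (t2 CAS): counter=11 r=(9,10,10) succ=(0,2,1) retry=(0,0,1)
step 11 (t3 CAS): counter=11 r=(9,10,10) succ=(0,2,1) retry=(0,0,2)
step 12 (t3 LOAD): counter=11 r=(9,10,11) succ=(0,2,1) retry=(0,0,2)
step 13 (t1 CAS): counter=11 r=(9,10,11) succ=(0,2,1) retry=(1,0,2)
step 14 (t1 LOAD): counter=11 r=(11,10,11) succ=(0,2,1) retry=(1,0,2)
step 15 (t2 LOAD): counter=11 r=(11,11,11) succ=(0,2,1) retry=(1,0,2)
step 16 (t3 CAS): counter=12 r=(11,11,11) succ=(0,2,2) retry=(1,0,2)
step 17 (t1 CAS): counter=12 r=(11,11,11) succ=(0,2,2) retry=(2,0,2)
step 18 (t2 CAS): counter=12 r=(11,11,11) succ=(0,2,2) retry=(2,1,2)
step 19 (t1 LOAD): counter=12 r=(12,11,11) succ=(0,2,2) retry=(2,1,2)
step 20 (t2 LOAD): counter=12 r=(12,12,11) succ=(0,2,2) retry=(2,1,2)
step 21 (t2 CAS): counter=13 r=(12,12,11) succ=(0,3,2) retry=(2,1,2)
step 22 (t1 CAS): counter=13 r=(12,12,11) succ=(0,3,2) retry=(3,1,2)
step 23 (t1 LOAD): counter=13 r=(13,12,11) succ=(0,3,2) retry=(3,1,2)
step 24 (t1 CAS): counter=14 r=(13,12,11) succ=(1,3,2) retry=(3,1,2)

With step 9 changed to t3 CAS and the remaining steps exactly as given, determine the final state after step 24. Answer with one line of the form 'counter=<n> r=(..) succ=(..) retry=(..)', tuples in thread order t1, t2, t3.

(re-executing from step 9 with the substitution; state before step 9: counter=10 r=(9,8,10) succ=(0,1,1) retry=(0,0,1))
step 9 (t3 CAS): counter=11 r=(9,8,10) succ=(0,1,2) retry=(0,0,1)
step 10 (t2 CAS): counter=11 r=(9,8,10) succ=(0,1,2) retry=(0,1,1)
step 11 (t3 CAS): counter=11 r=(9,8,10) succ=(0,1,2) retry=(0,1,2)
step 12 (t3 LOAD): counter=11 r=(9,8,11) succ=(0,1,2) retry=(0,1,2)
step 13 (t1 CAS): counter=11 r=(9,8,11) succ=(0,1,2) retry=(1,1,2)
step 14 (t1 LOAD): counter=11 r=(11,8,11) succ=(0,1,2) retry=(1,1,2)
step 15 (t2 LOAD): counter=11 r=(11,11,11) succ=(0,1,2) retry=(1,1,2)
step 16 (t3 CAS): counter=12 r=(11,11,11) succ=(0,1,3) retry=(1,1,2)
step 17 (t1 CAS): counter=12 r=(11,11,11) succ=(0,1,3) retry=(2,1,2)
step 18 (t2 CAS): counter=12 r=(11,11,11) succ=(0,1,3) retry=(2,2,2)
step 19 (t1 LOAD): counter=12 r=(12,11,11) succ=(0,1,3) retry=(2,2,2)
step 20 (t2 LOAD): counter=12 r=(12,12,11) succ=(0,1,3) retry=(2,2,2)
step 21 (t2 CAS): counter=13 r=(12,12,11) succ=(0,2,3) retry=(2,2,2)
step 22 (t1 CAS): counter=13 r=(12,12,11) succ=(0,2,3) retry=(3,2,2)
step 23 (t1 LOAD): counter=13 r=(13,12,11) succ=(0,2,3) retry=(3,2,2)
step 24 (t1 CAS): counter=14 r=(13,12,11) succ=(1,2,3) retry=(3,2,2)

counter=14 r=(13,12,11) succ=(1,2,3) retry=(3,2,2)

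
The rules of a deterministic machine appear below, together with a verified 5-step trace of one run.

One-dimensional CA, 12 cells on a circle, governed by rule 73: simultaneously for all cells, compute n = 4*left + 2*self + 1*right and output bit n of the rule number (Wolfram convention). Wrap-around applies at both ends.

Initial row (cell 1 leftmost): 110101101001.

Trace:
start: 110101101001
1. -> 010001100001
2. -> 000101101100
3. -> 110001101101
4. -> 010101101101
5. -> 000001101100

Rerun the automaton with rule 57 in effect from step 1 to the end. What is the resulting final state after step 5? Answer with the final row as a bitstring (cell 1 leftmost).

010101010101

(re-executing steps 1..5 under rule 57; state before step 1: 110101101001)
1. -> 001011010101
2. -> 100110101010
3. -> 010101010101
4. -> 101010101010
5. -> 010101010101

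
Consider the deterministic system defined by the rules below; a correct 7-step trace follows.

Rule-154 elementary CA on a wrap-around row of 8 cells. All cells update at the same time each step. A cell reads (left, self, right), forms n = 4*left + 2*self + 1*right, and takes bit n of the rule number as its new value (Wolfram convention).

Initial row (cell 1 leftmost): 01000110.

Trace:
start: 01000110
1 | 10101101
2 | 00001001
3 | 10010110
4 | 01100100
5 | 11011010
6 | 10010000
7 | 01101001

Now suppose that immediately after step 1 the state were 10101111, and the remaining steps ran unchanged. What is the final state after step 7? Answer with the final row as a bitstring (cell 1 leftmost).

state after step 1 := 10101111
2 | 00001111
3 | 10011110
4 | 01111100
5 | 11111010
6 | 11110000
7 | 11101001

11101001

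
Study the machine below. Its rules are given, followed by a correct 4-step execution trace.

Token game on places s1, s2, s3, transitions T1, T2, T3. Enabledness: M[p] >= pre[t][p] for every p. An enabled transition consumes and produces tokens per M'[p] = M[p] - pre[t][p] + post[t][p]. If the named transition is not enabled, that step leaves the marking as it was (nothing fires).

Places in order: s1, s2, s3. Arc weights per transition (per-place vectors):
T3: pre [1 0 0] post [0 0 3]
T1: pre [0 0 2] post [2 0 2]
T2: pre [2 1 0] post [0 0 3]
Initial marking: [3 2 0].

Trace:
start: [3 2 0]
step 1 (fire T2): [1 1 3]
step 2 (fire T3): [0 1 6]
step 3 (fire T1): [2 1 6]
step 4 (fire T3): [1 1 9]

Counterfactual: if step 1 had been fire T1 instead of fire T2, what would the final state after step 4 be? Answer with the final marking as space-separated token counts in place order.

3 2 6

(re-executing from step 1 with the substitution; state before step 1: [3 2 0])
step 1 (fire T1): [3 2 0]
step 2 (fire T3): [2 2 3]
step 3 (fire T1): [4 2 3]
step 4 (fire T3): [3 2 6]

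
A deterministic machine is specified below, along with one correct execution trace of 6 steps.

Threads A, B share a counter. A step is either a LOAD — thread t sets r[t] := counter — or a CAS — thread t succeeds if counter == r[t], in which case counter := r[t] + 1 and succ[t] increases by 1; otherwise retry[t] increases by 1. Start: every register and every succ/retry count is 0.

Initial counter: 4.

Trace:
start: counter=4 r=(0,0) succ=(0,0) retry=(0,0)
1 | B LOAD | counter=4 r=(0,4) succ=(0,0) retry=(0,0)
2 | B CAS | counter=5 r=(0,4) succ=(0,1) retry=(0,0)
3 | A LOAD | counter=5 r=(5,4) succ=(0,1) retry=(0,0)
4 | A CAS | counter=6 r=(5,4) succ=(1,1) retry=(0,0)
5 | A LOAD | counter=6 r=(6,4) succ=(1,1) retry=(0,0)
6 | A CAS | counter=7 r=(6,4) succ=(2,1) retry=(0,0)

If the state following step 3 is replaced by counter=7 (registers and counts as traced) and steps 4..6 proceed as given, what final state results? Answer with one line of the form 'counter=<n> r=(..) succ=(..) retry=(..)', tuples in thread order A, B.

state after step 3 := counter=7 r=(5,4) succ=(0,1) retry=(0,0)
4 | A CAS | counter=7 r=(5,4) succ=(0,1) retry=(1,0)
5 | A LOAD | counter=7 r=(7,4) succ=(0,1) retry=(1,0)
6 | A CAS | counter=8 r=(7,4) succ=(1,1) retry=(1,0)

counter=8 r=(7,4) succ=(1,1) retry=(1,0)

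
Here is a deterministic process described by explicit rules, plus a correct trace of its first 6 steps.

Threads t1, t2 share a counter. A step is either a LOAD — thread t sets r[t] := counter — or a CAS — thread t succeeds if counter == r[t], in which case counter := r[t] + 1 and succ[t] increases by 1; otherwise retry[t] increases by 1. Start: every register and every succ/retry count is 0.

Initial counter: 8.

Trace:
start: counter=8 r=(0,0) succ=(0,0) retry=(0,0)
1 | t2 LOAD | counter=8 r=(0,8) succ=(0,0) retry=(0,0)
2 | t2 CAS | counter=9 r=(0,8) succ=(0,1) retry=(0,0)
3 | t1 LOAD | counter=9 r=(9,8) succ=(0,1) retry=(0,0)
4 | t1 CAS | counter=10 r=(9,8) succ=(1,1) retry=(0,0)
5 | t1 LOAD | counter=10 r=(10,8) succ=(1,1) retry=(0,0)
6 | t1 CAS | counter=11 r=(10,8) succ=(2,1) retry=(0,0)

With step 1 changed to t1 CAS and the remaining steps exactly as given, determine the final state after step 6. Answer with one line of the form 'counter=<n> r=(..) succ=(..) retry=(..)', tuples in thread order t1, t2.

(re-executing from step 1 with the substitution; state before step 1: counter=8 r=(0,0) succ=(0,0) retry=(0,0))
1 | t1 CAS | counter=8 r=(0,0) succ=(0,0) retry=(1,0)
2 | t2 CAS | counter=8 r=(0,0) succ=(0,0) retry=(1,1)
3 | t1 LOAD | counter=8 r=(8,0) succ=(0,0) retry=(1,1)
4 | t1 CAS | counter=9 r=(8,0) succ=(1,0) retry=(1,1)
5 | t1 LOAD | counter=9 r=(9,0) succ=(1,0) retry=(1,1)
6 | t1 CAS | counter=10 r=(9,0) succ=(2,0) retry=(1,1)

counter=10 r=(9,0) succ=(2,0) retry=(1,1)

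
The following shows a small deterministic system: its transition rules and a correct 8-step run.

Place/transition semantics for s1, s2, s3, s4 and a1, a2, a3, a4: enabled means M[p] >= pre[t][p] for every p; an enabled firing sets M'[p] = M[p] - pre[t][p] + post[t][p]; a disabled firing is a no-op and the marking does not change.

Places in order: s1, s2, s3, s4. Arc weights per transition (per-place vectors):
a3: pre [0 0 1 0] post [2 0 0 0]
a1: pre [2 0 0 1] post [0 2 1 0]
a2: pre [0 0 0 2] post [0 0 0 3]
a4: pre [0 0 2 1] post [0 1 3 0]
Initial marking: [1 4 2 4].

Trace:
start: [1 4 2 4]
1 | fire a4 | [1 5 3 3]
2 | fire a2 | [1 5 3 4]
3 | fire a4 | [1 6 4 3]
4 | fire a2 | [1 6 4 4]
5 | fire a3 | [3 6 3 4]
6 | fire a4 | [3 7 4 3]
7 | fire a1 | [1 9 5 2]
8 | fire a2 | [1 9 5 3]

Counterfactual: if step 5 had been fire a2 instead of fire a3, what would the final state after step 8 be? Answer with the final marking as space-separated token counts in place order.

1 7 5 5

(re-executing from step 5 with the substitution; state before step 5: [1 6 4 4])
5 | fire a2 | [1 6 4 5]
6 | fire a4 | [1 7 5 4]
7 | fire a1 | [1 7 5 4]
8 | fire a2 | [1 7 5 5]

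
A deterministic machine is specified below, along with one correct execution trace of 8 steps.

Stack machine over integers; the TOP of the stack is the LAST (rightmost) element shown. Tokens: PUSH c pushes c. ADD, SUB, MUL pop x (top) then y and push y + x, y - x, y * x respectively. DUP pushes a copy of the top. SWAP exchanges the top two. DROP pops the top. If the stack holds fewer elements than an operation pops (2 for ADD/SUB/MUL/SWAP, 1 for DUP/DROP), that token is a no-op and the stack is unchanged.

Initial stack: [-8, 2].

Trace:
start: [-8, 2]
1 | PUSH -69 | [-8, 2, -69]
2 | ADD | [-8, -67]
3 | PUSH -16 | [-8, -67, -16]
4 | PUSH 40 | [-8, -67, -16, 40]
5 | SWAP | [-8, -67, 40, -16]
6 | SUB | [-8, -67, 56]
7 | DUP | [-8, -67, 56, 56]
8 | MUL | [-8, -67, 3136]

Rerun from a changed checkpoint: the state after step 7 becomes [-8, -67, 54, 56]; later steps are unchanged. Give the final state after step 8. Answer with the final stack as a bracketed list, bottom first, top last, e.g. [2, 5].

[-8, -67, 3024]

state after step 7 := [-8, -67, 54, 56]
8 | MUL | [-8, -67, 3024]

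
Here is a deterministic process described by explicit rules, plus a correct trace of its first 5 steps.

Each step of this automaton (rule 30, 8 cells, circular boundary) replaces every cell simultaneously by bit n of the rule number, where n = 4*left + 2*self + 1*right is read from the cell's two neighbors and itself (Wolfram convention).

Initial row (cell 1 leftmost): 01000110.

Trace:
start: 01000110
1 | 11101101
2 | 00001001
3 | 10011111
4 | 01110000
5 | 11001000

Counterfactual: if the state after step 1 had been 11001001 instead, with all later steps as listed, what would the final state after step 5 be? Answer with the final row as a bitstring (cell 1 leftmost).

01111011

state after step 1 := 11001001
2 | 00111111
3 | 11100000
4 | 10010001
5 | 01111011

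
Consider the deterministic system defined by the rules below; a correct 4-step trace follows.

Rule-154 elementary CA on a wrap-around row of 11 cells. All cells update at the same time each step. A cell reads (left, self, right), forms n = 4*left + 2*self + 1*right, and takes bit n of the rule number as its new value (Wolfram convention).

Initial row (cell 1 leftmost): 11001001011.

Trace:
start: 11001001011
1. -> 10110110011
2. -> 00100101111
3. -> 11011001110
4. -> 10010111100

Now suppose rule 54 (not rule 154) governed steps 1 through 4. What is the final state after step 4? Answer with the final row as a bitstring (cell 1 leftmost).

00010001000

(re-executing steps 1..4 under rule 54; state before step 1: 11001001011)
1. -> 00111111100
2. -> 01000000010
3. -> 11100000111
4. -> 00010001000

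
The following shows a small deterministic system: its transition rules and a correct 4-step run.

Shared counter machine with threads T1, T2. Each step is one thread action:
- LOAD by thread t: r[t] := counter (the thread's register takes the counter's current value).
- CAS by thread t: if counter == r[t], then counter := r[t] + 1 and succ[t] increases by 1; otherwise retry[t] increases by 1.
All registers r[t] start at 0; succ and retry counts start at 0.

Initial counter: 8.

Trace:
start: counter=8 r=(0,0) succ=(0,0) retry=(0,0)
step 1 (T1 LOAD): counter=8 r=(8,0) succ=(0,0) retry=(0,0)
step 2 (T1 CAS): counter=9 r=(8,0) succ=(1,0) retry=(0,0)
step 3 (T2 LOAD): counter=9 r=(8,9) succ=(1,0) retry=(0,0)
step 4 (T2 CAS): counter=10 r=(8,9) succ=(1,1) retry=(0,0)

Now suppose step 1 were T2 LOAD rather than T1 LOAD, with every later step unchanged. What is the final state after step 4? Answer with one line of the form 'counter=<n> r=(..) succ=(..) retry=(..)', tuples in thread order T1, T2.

counter=9 r=(0,8) succ=(0,1) retry=(1,0)

(re-executing from step 1 with the substitution; state before step 1: counter=8 r=(0,0) succ=(0,0) retry=(0,0))
step 1 (T2 LOAD): counter=8 r=(0,8) succ=(0,0) retry=(0,0)
step 2 (T1 CAS): counter=8 r=(0,8) succ=(0,0) retry=(1,0)
step 3 (T2 LOAD): counter=8 r=(0,8) succ=(0,0) retry=(1,0)
step 4 (T2 CAS): counter=9 r=(0,8) succ=(0,1) retry=(1,0)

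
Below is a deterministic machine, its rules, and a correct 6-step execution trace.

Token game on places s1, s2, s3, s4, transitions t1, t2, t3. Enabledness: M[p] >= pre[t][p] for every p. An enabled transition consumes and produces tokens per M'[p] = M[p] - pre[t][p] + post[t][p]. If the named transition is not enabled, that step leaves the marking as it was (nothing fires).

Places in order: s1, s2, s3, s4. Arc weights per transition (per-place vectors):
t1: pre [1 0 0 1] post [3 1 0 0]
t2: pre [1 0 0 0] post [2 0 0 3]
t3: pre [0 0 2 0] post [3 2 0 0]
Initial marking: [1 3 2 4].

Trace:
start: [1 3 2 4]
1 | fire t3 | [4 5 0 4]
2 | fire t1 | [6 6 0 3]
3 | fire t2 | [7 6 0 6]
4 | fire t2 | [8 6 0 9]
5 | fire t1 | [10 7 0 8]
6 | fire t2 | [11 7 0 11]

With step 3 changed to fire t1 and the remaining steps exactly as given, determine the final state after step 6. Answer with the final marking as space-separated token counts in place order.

12 8 0 7

(re-executing from step 3 with the substitution; state before step 3: [6 6 0 3])
3 | fire t1 | [8 7 0 2]
4 | fire t2 | [9 7 0 5]
5 | fire t1 | [11 8 0 4]
6 | fire t2 | [12 8 0 7]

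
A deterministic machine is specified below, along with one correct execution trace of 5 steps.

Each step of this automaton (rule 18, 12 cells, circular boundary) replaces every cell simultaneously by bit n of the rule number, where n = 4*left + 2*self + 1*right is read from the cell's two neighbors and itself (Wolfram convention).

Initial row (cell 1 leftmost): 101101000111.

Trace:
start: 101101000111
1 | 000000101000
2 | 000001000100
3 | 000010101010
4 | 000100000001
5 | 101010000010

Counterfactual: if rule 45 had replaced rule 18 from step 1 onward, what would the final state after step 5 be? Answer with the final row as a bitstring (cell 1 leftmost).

111010001110

(re-executing steps 1..5 under rule 45; state before step 1: 101101000111)
1 | 011011010100
2 | 010110111101
3 | 111101100011
4 | 000011001010
5 | 111010001110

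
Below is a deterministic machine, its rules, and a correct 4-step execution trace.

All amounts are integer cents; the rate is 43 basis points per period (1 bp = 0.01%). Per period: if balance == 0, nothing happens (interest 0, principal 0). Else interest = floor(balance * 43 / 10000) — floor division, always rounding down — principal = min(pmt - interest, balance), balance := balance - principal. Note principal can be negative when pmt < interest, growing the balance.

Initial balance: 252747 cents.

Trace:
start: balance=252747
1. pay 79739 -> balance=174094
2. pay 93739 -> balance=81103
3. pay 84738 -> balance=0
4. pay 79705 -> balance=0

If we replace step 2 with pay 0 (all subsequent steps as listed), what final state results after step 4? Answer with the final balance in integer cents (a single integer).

11540

(re-executing from step 2 with the substitution; state before step 2: balance=174094)
2. pay 0 -> balance=174842
3. pay 84738 -> balance=90855
4. pay 79705 -> balance=11540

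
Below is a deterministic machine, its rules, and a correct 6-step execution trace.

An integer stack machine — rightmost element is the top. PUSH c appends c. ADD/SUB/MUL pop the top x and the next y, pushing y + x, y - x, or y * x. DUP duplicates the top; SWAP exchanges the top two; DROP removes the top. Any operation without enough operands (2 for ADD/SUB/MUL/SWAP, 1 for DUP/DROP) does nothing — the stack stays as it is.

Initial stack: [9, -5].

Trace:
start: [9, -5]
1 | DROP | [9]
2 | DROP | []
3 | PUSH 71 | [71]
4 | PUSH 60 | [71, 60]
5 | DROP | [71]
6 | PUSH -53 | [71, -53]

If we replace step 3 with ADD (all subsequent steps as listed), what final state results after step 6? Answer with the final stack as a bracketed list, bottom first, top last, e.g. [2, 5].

[-53]

(re-executing from step 3 with the substitution; state before step 3: [])
3 | ADD | []
4 | PUSH 60 | [60]
5 | DROP | []
6 | PUSH -53 | [-53]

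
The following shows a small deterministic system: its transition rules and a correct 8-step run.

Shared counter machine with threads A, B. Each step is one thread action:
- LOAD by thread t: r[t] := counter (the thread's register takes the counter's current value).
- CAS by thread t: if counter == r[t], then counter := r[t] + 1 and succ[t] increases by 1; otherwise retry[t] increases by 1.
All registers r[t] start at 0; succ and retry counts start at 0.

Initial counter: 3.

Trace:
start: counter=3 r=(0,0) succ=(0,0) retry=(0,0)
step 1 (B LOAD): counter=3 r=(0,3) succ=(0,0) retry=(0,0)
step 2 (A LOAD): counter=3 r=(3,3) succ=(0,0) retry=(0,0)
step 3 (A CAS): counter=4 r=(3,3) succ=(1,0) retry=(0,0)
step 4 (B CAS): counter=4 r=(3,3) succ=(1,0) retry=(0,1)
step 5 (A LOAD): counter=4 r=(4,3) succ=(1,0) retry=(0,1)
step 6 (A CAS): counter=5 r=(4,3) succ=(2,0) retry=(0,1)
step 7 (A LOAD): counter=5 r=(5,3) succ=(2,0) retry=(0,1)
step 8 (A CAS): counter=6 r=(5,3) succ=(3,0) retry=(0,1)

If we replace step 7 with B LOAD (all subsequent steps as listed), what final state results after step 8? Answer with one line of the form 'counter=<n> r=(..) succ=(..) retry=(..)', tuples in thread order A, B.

counter=5 r=(4,5) succ=(2,0) retry=(1,1)

(re-executing from step 7 with the substitution; state before step 7: counter=5 r=(4,3) succ=(2,0) retry=(0,1))
step 7 (B LOAD): counter=5 r=(4,5) succ=(2,0) retry=(0,1)
step 8 (A CAS): counter=5 r=(4,5) succ=(2,0) retry=(1,1)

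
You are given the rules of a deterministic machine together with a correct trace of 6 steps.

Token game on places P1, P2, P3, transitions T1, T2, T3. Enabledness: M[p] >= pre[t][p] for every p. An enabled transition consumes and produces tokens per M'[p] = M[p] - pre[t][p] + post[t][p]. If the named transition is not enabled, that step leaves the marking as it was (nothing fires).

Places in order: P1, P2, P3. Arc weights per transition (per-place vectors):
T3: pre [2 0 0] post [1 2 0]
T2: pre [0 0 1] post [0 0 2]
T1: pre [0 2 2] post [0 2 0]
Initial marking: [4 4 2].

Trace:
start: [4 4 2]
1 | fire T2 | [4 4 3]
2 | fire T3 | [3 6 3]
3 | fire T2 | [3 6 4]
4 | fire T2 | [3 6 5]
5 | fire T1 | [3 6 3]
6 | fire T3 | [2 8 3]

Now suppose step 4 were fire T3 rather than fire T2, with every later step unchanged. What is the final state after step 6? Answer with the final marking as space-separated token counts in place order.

(re-executing from step 4 with the substitution; state before step 4: [3 6 4])
4 | fire T3 | [2 8 4]
5 | fire T1 | [2 8 2]
6 | fire T3 | [1 10 2]

1 10 2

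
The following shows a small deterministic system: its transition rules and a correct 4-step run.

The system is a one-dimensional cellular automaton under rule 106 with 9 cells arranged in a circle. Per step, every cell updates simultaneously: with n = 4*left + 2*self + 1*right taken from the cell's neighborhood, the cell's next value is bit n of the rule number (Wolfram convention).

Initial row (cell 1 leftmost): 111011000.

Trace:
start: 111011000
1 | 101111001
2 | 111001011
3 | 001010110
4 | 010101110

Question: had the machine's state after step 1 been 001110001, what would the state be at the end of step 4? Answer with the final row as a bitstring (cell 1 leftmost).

100101001

state after step 1 := 001110001
2 | 011010010
3 | 111100100
4 | 100101001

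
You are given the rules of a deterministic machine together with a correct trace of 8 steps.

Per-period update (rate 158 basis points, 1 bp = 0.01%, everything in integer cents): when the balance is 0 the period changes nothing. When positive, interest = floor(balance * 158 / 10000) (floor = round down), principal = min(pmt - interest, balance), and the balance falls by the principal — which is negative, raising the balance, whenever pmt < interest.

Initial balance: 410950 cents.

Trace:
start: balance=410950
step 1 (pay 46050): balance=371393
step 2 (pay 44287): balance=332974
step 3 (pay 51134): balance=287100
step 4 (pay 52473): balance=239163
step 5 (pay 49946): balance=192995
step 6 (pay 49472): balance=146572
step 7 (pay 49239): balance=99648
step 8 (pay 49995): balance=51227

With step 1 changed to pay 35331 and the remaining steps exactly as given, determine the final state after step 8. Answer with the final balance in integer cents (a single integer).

63190

(re-executing from step 1 with the substitution; state before step 1: balance=410950)
step 1 (pay 35331): balance=382112
step 2 (pay 44287): balance=343862
step 3 (pay 51134): balance=298161
step 4 (pay 52473): balance=250398
step 5 (pay 49946): balance=204408
step 6 (pay 49472): balance=158165
step 7 (pay 49239): balance=111425
step 8 (pay 49995): balance=63190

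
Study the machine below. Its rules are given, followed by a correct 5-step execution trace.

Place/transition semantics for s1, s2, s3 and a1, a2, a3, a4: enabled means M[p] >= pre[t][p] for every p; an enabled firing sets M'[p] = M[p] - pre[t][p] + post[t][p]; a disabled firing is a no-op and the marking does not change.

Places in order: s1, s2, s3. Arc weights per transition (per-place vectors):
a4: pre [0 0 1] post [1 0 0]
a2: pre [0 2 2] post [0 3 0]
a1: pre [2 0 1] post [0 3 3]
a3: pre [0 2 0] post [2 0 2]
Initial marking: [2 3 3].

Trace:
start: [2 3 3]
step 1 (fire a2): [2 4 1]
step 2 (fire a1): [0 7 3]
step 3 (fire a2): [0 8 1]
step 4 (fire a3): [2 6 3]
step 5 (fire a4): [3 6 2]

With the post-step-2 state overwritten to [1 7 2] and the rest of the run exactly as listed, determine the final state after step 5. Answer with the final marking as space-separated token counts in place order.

state after step 2 := [1 7 2]
step 3 (fire a2): [1 8 0]
step 4 (fire a3): [3 6 2]
step 5 (fire a4): [4 6 1]

4 6 1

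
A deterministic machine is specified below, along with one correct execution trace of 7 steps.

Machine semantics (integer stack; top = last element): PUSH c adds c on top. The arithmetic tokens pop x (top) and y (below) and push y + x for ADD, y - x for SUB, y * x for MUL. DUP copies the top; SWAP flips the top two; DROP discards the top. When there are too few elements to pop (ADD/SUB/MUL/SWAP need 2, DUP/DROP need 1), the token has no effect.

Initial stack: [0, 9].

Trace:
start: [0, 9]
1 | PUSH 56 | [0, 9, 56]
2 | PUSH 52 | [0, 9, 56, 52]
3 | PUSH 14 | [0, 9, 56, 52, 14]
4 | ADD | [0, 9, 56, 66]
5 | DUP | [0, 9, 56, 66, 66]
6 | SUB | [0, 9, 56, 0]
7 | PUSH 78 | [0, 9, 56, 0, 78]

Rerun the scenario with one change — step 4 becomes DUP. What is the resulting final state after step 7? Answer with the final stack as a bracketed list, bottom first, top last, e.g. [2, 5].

(re-executing from step 4 with the substitution; state before step 4: [0, 9, 56, 52, 14])
4 | DUP | [0, 9, 56, 52, 14, 14]
5 | DUP | [0, 9, 56, 52, 14, 14, 14]
6 | SUB | [0, 9, 56, 52, 14, 0]
7 | PUSH 78 | [0, 9, 56, 52, 14, 0, 78]

[0, 9, 56, 52, 14, 0, 78]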